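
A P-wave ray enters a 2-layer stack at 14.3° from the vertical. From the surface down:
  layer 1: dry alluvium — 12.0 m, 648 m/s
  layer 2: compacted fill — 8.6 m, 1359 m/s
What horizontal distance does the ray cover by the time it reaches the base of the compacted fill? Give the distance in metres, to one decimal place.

8.3 m

Apply Snell's law at each interface; in layer i the horizontal offset is hᵢ·tan θᵢ.
Layer 1: θ = 14.30°; offset = 12.0·tan 14.30° = 3.059 m.
Layer 2: sin θ = 1359·sin 14.3°/648 = 0.5180, θ = 31.20°; offset = 8.6·tan 31.20° = 5.208 m.
Σ offsets = 8.267 m.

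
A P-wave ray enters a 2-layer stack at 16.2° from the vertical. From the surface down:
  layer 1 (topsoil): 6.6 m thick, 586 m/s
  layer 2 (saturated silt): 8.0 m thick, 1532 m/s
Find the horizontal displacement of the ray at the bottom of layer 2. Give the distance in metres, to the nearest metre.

p = sin θ₁/V₁ = sin 16.2°/586 = 4.7609e-04 s/m is conserved through the stack.
Layer 1: θ = 16.20°; offset = 6.6·tan 16.20° = 1.917 m.
Layer 2: sin θ = p·1532 = 0.7294 → θ = 46.83°; offset = 8.0·tan 46.83° = 8.529 m.
Σ offsets = 10.447 m.

10 m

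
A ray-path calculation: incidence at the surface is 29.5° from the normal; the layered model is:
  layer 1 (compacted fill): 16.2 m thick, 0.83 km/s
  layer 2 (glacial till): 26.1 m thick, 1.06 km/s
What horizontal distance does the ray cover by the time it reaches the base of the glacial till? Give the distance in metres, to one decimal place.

Apply Snell's law at each interface; in layer i the horizontal offset is hᵢ·tan θᵢ.
Layer 1: θ = 29.50°; offset = 16.2·tan 29.50° = 9.166 m.
Layer 2: sin θ = 1.06·sin 29.5°/0.83 = 0.6289, θ = 38.97°; offset = 26.1·tan 38.97° = 21.111 m.
Total horizontal offset = 30.276 m.

30.3 m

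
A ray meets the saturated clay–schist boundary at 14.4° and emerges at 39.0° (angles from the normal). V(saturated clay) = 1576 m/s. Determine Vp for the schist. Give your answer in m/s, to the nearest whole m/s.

Snell's law: sin 14.4°/V₁ = sin 39.0°/V₂.
V₂ = V₁·sin 39.0°/sin 14.4° = 1576 × 2.5305 = 3988.14 m/s.

3988 m/s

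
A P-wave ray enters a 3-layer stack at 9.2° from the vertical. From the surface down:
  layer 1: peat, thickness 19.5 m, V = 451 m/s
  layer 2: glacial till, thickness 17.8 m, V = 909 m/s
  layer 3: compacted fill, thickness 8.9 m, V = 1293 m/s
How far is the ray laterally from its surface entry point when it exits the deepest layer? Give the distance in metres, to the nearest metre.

14 m

p = sin θ₁/V₁ = sin 9.2°/451 = 3.5450e-04 s/m is conserved through the stack.
Layer 1: θ = 9.20°; offset = 19.5·tan 9.20° = 3.158 m.
Layer 2: sin θ = p·909 = 0.3222 → θ = 18.80°; offset = 17.8·tan 18.80° = 6.059 m.
Layer 3: sin θ = p·1293 = 0.4584 → θ = 27.28°; offset = 8.9·tan 27.28° = 4.590 m.
Total horizontal offset = 13.808 m.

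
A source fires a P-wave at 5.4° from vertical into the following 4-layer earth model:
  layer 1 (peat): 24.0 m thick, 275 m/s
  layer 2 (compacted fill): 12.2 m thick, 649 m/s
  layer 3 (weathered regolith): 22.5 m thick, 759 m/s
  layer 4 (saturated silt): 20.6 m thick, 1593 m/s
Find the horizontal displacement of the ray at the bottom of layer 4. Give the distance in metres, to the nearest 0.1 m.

24.5 m

Apply Snell's law at each interface; in layer i the horizontal offset is hᵢ·tan θᵢ.
Layer 1: θ = 5.40°; offset = 24.0·tan 5.40° = 2.269 m.
Layer 2: sin θ = 649·sin 5.4°/275 = 0.2221, θ = 12.83°; offset = 12.2·tan 12.83° = 2.779 m.
Layer 3: sin θ = 759·sin 5.4°/275 = 0.2597, θ = 15.05°; offset = 22.5·tan 15.05° = 6.052 m.
Layer 4: sin θ = 1593·sin 5.4°/275 = 0.5451, θ = 33.03°; offset = 20.6·tan 33.03° = 13.395 m.
Σ offsets = 24.495 m.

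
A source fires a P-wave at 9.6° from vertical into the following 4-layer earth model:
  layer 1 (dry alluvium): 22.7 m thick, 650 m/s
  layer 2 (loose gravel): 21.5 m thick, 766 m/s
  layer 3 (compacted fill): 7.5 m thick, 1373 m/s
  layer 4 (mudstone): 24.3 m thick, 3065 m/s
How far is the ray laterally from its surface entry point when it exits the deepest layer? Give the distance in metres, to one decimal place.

Ray parameter p = sin 9.6° / 650 m/s = 2.5657e-04 s/m.
Layer 1: θ = 9.60°; offset = 22.7·tan 9.60° = 3.839 m.
Layer 2: sin θ = p·766 = 0.1965 → θ = 11.33°; offset = 21.5·tan 11.33° = 4.309 m.
Layer 3: sin θ = p·1373 = 0.3523 → θ = 20.63°; offset = 7.5·tan 20.63° = 2.823 m.
Layer 4: sin θ = p·3065 = 0.7864 → θ = 51.85°; offset = 24.3·tan 51.85° = 30.934 m.
Total horizontal offset = 41.905 m.

41.9 m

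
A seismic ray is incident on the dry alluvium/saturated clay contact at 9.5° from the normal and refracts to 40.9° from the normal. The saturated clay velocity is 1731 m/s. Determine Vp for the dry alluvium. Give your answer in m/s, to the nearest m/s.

436 m/s

Snell's law: sin 9.5°/V₁ = sin 40.9°/V₂.
V₁ = V₂·sin 9.5°/sin 40.9° = 1731 × 0.2521 = 436.35 m/s.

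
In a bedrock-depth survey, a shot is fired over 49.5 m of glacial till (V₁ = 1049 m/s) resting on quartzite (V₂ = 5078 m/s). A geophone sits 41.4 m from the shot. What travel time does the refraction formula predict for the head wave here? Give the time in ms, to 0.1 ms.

100.5 ms

t = x/V₂ + 2h·√(V₂²−V₁²)/(V₁V₂).
√(V₂²−V₁²) = √(5078²−1049²) = 4968.5 m/s; delay term = 2·49.5·4968.5/(1049·5078) = 0.09234 s.
t = 41.4/5078 + 0.09234 = 0.10049 s.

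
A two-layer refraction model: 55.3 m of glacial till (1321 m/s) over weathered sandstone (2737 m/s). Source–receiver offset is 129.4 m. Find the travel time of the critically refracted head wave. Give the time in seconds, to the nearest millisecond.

0.121 s

θ_c = arcsin(V₁/V₂) = arcsin(1321/2737) = 28.86°, cos θ_c = 0.8758.
Intercept time tᵢ = 2h cos θ_c / V₁ = 2·55.3·0.8758/1321 = 0.07333 s.
t = x/V₂ + tᵢ = 129.4/2737 + 0.07333 = 0.12061 s.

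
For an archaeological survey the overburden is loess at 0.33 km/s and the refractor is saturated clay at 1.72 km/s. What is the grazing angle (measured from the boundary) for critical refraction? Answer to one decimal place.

At critical incidence the refracted ray runs along the interface (θ₂ = 90°), so sin θ_c = V₁/V₂.
θ_c = arcsin(0.33/1.72) = arcsin 0.1919 = 11.06°.
Measured from the interface: 90° − 11.06° = 78.94°.

78.9°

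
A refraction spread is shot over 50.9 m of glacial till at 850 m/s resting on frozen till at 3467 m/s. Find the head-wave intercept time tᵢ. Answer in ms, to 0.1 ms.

θ_c = arcsin(V₁/V₂) = arcsin(850/3467) = 14.19°; cos θ_c = 0.9695.
tᵢ = 2h·cos θ_c / V₁ = 2·50.9·0.9695 / 850 = 0.11611 s.

116.1 ms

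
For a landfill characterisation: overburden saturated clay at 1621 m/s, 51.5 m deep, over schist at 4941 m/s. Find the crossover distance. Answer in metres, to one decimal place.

x_cross = 2h·√((V₂+V₁)/(V₂−V₁)).
(V₂+V₁)/(V₂−V₁) = (4941+1621)/(4941−1621) = 1.9765; √ = 1.4059.
x_cross = 2·51.5·1.4059 = 144.81 m.

144.8 m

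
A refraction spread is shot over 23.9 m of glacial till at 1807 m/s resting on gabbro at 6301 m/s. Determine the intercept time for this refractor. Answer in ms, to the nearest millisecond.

25 ms

tᵢ = 2h·√(V₂²−V₁²)/(V₁V₂).
√(V₂²−V₁²) = √(6301²−1807²) = 6036.3 m/s.
tᵢ = 2·23.9·6036.3/(1807·6301) = 0.02534 s.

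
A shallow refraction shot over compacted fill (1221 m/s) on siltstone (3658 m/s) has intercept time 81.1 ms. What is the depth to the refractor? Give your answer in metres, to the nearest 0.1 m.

h = tᵢ·V₁·V₂ / (2·√(V₂²−V₁²)).
√(V₂²−V₁²) = √(3658² − 1221²) = 3448.2 m/s.
h = 0.0811 s × 1221 × 3658 / (2 × 3448.2) = 52.52 m.

52.5 m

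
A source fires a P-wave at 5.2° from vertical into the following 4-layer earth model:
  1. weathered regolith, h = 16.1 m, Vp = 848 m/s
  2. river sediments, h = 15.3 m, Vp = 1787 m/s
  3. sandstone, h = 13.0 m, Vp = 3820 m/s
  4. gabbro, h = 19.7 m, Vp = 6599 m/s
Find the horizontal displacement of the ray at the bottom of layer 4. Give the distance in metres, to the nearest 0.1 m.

29.9 m

Apply Snell's law at each interface; in layer i the horizontal offset is hᵢ·tan θᵢ.
Layer 1: θ = 5.20°; offset = 16.1·tan 5.20° = 1.465 m.
Layer 2: sin θ = 1787·sin 5.2°/848 = 0.1910, θ = 11.01°; offset = 15.3·tan 11.01° = 2.977 m.
Layer 3: sin θ = 3820·sin 5.2°/848 = 0.4083, θ = 24.10°; offset = 13.0·tan 24.10° = 5.814 m.
Layer 4: sin θ = 6599·sin 5.2°/848 = 0.7053, θ = 44.85°; offset = 19.7·tan 44.85° = 19.599 m.
Σ offsets = 29.855 m.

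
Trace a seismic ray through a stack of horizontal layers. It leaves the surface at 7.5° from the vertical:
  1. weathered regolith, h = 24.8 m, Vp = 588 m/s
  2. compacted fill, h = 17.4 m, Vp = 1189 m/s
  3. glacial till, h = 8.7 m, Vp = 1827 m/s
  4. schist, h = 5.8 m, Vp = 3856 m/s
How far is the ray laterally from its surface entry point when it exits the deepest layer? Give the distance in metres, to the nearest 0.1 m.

21.5 m

Apply Snell's law at each interface; in layer i the horizontal offset is hᵢ·tan θᵢ.
Layer 1: θ = 7.50°; offset = 24.8·tan 7.50° = 3.265 m.
Layer 2: sin θ = 1189·sin 7.5°/588 = 0.2639, θ = 15.30°; offset = 17.4·tan 15.30° = 4.761 m.
Layer 3: sin θ = 1827·sin 7.5°/588 = 0.4056, θ = 23.93°; offset = 8.7·tan 23.93° = 3.860 m.
Layer 4: sin θ = 3856·sin 7.5°/588 = 0.8560, θ = 58.87°; offset = 5.8·tan 58.87° = 9.602 m.
Σ offsets = 21.489 m.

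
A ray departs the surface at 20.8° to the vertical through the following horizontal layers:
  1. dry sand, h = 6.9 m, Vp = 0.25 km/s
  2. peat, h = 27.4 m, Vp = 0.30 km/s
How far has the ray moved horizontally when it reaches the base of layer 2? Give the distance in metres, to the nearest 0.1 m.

Apply Snell's law at each interface; in layer i the horizontal offset is hᵢ·tan θᵢ.
Layer 1: θ = 20.80°; offset = 6.9·tan 20.80° = 2.621 m.
Layer 2: sin θ = 0.30·sin 20.8°/0.25 = 0.4261, θ = 25.22°; offset = 27.4·tan 25.22° = 12.906 m.
Total horizontal offset = 15.527 m.

15.5 m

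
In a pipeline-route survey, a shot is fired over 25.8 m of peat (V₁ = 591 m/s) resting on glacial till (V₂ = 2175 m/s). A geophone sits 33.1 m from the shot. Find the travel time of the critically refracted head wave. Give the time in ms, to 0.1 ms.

99.2 ms

θ_c = arcsin(V₁/V₂) = arcsin(591/2175) = 15.77°, cos θ_c = 0.9624.
Intercept time tᵢ = 2h cos θ_c / V₁ = 2·25.8·0.9624/591 = 0.08402 s.
t = x/V₂ + tᵢ = 33.1/2175 + 0.08402 = 0.09924 s.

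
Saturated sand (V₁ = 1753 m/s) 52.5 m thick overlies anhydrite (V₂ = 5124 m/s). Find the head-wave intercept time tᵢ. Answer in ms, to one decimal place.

tᵢ = 2h·√(V₂²−V₁²)/(V₁V₂).
√(V₂²−V₁²) = √(5124²−1753²) = 4814.8 m/s.
tᵢ = 2·52.5·4814.8/(1753·5124) = 0.05628 s.

56.3 ms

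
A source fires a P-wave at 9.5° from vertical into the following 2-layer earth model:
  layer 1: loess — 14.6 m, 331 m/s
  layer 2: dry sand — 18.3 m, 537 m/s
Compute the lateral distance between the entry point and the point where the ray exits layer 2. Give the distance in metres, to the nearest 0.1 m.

7.5 m

Apply Snell's law at each interface; in layer i the horizontal offset is hᵢ·tan θᵢ.
Layer 1: θ = 9.50°; offset = 14.6·tan 9.50° = 2.443 m.
Layer 2: sin θ = 537·sin 9.5°/331 = 0.2678, θ = 15.53°; offset = 18.3·tan 15.53° = 5.086 m.
Total horizontal offset = 7.529 m.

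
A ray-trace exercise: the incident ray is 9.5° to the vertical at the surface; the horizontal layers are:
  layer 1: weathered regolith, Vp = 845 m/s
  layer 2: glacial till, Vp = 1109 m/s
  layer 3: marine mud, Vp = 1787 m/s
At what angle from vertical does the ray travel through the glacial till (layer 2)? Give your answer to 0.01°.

12.51°

Ray parameter p = sin 9.5° / 845 = 1.9532e-04 s/m.
sin θ_2 = p·V_2 = 1.9532e-04 × 1109 = 0.2166.
θ_2 = arcsin 0.2166 = 12.51°.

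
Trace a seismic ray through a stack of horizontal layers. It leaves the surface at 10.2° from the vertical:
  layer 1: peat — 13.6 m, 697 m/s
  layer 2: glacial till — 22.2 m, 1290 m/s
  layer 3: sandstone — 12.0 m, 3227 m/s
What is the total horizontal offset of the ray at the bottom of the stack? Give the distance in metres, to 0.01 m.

27.33 m

p = sin θ₁/V₁ = sin 10.2°/697 = 2.5407e-04 s/m is conserved through the stack.
Layer 1: θ = 10.20°; offset = 13.6·tan 10.20° = 2.4470 m.
Layer 2: sin θ = p·1290 = 0.3277 → θ = 19.13°; offset = 22.2·tan 19.13° = 7.7014 m.
Layer 3: sin θ = p·3227 = 0.8199 → θ = 55.07°; offset = 12.0·tan 55.07° = 17.1838 m.
Total horizontal offset = 27.3322 m.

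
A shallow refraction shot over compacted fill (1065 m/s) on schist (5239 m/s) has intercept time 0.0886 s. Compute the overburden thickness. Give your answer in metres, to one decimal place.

48.2 m

h = tᵢ·V₁·V₂ / (2·√(V₂²−V₁²)).
√(V₂²−V₁²) = √(5239² − 1065²) = 5129.6 m/s.
h = 0.0886 s × 1065 × 5239 / (2 × 5129.6) = 48.19 m.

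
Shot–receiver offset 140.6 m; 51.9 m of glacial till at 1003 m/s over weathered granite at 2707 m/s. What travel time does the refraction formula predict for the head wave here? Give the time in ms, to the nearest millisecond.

148 ms

θ_c = arcsin(V₁/V₂) = arcsin(1003/2707) = 21.75°, cos θ_c = 0.9288.
Intercept time tᵢ = 2h cos θ_c / V₁ = 2·51.9·0.9288/1003 = 0.09612 s.
t = x/V₂ + tᵢ = 140.6/2707 + 0.09612 = 0.14806 s.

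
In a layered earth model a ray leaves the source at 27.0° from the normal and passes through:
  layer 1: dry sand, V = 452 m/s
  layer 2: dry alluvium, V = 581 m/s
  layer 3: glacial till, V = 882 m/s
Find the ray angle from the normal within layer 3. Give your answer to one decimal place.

Ray parameter p = sin 27.0° / 452 = 1.0044e-03 s/m.
sin θ_3 = p·V_3 = 1.0044e-03 × 882 = 0.8859.
θ_3 = arcsin 0.8859 = 62.36°.

62.4°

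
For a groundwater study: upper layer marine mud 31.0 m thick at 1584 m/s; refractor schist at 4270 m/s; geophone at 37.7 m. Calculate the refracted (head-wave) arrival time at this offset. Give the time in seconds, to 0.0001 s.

0.0452 s

t = x/V₂ + 2h·√(V₂²−V₁²)/(V₁V₂).
√(V₂²−V₁²) = √(4270²−1584²) = 3965.3 m/s; delay term = 2·31.0·3965.3/(1584·4270) = 0.03635 s.
t = 37.7/4270 + 0.03635 = 0.04518 s.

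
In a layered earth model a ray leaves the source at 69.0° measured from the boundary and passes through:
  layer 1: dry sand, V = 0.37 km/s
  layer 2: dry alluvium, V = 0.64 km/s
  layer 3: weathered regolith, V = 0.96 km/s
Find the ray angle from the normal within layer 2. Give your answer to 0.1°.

From the normal: θ₁ = 90° − 69.0° = 21.0°.
Ray parameter p = sin 21.0° / 0.37 = 9.6856e-01 s/km.
sin θ_2 = p·V_2 = 9.6856e-01 × 0.64 = 0.6199.
θ_2 = arcsin 0.6199 = 38.31°.

38.3°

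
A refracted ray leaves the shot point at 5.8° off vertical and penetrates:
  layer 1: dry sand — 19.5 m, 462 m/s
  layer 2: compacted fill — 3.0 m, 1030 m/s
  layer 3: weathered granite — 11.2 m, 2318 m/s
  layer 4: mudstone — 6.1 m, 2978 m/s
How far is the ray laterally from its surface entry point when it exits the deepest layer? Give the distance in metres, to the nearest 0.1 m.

14.5 m

Apply Snell's law at each interface; in layer i the horizontal offset is hᵢ·tan θᵢ.
Layer 1: θ = 5.80°; offset = 19.5·tan 5.80° = 1.981 m.
Layer 2: sin θ = 1030·sin 5.8°/462 = 0.2253, θ = 13.02°; offset = 3.0·tan 13.02° = 0.694 m.
Layer 3: sin θ = 2318·sin 5.8°/462 = 0.5070, θ = 30.47°; offset = 11.2·tan 30.47° = 6.588 m.
Layer 4: sin θ = 2978·sin 5.8°/462 = 0.6514, θ = 40.65°; offset = 6.1·tan 40.65° = 5.237 m.
Total horizontal offset = 14.500 m.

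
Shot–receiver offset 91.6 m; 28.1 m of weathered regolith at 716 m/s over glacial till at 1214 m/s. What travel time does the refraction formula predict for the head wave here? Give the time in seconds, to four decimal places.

θ_c = arcsin(V₁/V₂) = arcsin(716/1214) = 36.14°, cos θ_c = 0.8076.
Intercept time tᵢ = 2h cos θ_c / V₁ = 2·28.1·0.8076/716 = 0.06339 s.
t = x/V₂ + tᵢ = 91.6/1214 + 0.06339 = 0.13884 s.

0.1388 s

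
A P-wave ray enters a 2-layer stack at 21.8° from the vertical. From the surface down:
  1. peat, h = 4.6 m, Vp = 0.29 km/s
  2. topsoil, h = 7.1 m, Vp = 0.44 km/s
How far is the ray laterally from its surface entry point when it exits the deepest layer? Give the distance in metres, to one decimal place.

Ray parameter p = sin 21.8° / 0.29 km/s = 1.2806e+00 s/km.
Layer 1: θ = 21.80°; offset = 4.6·tan 21.80° = 1.840 m.
Layer 2: sin θ = p·0.44 = 0.5635 → θ = 34.30°; offset = 7.1·tan 34.30° = 4.842 m.
Total horizontal offset = 6.682 m.

6.7 m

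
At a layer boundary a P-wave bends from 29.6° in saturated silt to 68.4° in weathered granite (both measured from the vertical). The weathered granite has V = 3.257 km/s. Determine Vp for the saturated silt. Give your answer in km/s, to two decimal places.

sin 29.6° = 0.4939; sin 68.4° = 0.9298.
V₁ = V₂·(sin θ₁/sin θ₂) = 3.257·(0.4939/0.9298) = 1.73 km/s.

1.73 km/s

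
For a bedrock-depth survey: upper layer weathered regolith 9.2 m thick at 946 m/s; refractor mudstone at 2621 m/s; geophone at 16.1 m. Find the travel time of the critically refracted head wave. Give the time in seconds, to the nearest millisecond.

θ_c = arcsin(V₁/V₂) = arcsin(946/2621) = 21.16°, cos θ_c = 0.9326.
Intercept time tᵢ = 2h cos θ_c / V₁ = 2·9.2·0.9326/946 = 0.01814 s.
t = x/V₂ + tᵢ = 16.1/2621 + 0.01814 = 0.02428 s.

0.024 s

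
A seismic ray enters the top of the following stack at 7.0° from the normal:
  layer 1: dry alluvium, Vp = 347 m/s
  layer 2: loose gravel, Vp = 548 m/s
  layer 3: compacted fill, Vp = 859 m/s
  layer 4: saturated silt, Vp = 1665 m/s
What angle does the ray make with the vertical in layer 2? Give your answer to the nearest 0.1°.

Snell's law across each interface conserves sin θ / V, so sin θ_2 = V_2·sin θ₁/V₁.
sin θ_2 = 548 × sin 7.0° / 347 = 0.1925.
θ_2 = 11.10° from the vertical.

11.1°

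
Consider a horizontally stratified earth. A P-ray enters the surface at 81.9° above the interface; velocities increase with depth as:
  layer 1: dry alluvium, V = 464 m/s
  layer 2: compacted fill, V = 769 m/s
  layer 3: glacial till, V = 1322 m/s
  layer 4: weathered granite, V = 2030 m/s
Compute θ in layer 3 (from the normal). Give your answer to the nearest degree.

From the normal: θ₁ = 90° − 81.9° = 8.1°.
Ray parameter p = sin 8.1° / 464 = 3.0367e-04 s/m.
sin θ_3 = p·V_3 = 3.0367e-04 × 1322 = 0.4014.
θ_3 = 23.67° from the vertical.

24°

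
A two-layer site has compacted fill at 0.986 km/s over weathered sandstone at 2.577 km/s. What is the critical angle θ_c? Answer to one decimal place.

Critical incidence: sin θ_c = V₁/V₂ = 0.986/2.577 = 0.3826.
θ_c = arcsin 0.3826 = 22.50°.

22.5°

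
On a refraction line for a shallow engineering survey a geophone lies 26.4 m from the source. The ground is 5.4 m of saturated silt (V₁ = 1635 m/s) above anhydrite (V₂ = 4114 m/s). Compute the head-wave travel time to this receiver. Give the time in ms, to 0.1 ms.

θ_c = arcsin(V₁/V₂) = arcsin(1635/4114) = 23.42°, cos θ_c = 0.9176.
Intercept time tᵢ = 2h cos θ_c / V₁ = 2·5.4·0.9176/1635 = 0.00606 s.
t = x/V₂ + tᵢ = 26.4/4114 + 0.00606 = 0.01248 s.

12.5 ms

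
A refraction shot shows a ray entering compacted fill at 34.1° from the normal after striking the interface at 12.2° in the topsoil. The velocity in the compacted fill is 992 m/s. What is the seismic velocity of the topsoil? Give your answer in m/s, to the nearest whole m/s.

374 m/s

Snell's law: sin 12.2°/V₁ = sin 34.1°/V₂.
V₁ = V₂·sin 12.2°/sin 34.1° = 992 × 0.3769 = 373.92 m/s.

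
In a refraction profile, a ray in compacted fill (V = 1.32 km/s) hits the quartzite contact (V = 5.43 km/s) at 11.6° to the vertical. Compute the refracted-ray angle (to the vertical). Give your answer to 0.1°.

sin θ₁/V₁ = sin θ₂/V₂ ⇒ sin θ₂ = 5.43·sin 11.6°/1.32 = 5.43·0.2011/1.32 = 0.8272.
θ₂ = sin⁻¹(0.8272) = 55.81° (from vertical).

55.8°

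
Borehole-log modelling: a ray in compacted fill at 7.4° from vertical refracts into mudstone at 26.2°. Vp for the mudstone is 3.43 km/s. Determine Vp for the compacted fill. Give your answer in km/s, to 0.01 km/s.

1.00 km/s

sin 7.4° = 0.1288; sin 26.2° = 0.4415.
V₁ = V₂·(sin θ₁/sin θ₂) = 3.43·(0.1288/0.4415) = 1.00 km/s.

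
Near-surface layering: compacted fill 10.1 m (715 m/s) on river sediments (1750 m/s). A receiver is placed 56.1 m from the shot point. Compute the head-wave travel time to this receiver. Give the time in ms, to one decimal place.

θ_c = arcsin(V₁/V₂) = arcsin(715/1750) = 24.12°, cos θ_c = 0.9127.
Intercept time tᵢ = 2h cos θ_c / V₁ = 2·10.1·0.9127/715 = 0.02579 s.
t = x/V₂ + tᵢ = 56.1/1750 + 0.02579 = 0.05784 s.

57.8 ms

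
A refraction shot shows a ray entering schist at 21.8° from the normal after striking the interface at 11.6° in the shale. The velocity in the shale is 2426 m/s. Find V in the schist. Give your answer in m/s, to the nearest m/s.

sin 11.6° = 0.2011; sin 21.8° = 0.3714.
V₂ = V₁·(sin θ₂/sin θ₁) = 2426·(0.3714/0.2011) = 4480.54 m/s.

4481 m/s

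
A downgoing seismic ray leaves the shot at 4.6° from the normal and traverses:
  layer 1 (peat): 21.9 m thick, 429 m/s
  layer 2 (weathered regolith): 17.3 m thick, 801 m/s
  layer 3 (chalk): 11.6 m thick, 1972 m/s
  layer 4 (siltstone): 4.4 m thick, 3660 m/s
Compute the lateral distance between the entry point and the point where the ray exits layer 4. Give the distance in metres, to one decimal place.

13.1 m

Apply Snell's law at each interface; in layer i the horizontal offset is hᵢ·tan θᵢ.
Layer 1: θ = 4.60°; offset = 21.9·tan 4.60° = 1.762 m.
Layer 2: sin θ = 801·sin 4.6°/429 = 0.1497, θ = 8.61°; offset = 17.3·tan 8.61° = 2.620 m.
Layer 3: sin θ = 1972·sin 4.6°/429 = 0.3687, θ = 21.63°; offset = 11.6·tan 21.63° = 4.600 m.
Layer 4: sin θ = 3660·sin 4.6°/429 = 0.6842, θ = 43.17°; offset = 4.4·tan 43.17° = 4.128 m.
Total horizontal offset = 13.111 m.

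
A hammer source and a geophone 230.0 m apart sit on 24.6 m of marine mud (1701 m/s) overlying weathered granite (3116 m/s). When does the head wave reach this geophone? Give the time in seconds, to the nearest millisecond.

θ_c = arcsin(V₁/V₂) = arcsin(1701/3116) = 33.09°, cos θ_c = 0.8379.
Intercept time tᵢ = 2h cos θ_c / V₁ = 2·24.6·0.8379/1701 = 0.02423 s.
t = x/V₂ + tᵢ = 230.0/3116 + 0.02423 = 0.09805 s.

0.098 s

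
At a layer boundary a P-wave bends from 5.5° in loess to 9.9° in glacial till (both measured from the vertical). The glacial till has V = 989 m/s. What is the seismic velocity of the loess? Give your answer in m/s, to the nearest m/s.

sin 5.5° = 0.0958; sin 9.9° = 0.1719.
V₁ = V₂·(sin θ₁/sin θ₂) = 989·(0.0958/0.1719) = 551.34 m/s.

551 m/s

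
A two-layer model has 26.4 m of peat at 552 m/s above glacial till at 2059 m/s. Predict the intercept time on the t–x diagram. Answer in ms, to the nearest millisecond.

θ_c = arcsin(V₁/V₂) = arcsin(552/2059) = 15.55°; cos θ_c = 0.9634.
tᵢ = 2h·cos θ_c / V₁ = 2·26.4·0.9634 / 552 = 0.09215 s.

92 ms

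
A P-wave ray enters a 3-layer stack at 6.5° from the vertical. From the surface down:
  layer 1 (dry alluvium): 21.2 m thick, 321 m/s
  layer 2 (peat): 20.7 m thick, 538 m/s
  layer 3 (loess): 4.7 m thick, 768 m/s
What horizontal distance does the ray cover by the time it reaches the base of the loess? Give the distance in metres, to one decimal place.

Ray parameter p = sin 6.5° / 321 m/s = 3.5266e-04 s/m.
Layer 1: θ = 6.50°; offset = 21.2·tan 6.50° = 2.415 m.
Layer 2: sin θ = p·538 = 0.1897 → θ = 10.94°; offset = 20.7·tan 10.94° = 4.000 m.
Layer 3: sin θ = p·768 = 0.2708 → θ = 15.71°; offset = 4.7·tan 15.71° = 1.322 m.
Σ offsets = 7.738 m.

7.7 m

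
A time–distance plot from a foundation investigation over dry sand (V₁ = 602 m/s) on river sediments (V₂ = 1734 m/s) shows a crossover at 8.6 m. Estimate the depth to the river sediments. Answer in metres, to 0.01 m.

x_cross = 2h·√((V₂+V₁)/(V₂−V₁)) → h = x_cross / (2·√((V₂+V₁)/(V₂−V₁))).
√((V₂+V₁)/(V₂−V₁)) = √((1734+602)/(1734−602)) = 1.4365.
h = 8.6 / (2·1.4365) = 2.99 m.

2.99 m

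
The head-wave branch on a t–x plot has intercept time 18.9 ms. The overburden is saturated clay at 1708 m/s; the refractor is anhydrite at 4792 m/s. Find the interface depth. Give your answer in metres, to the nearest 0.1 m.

h = tᵢ·V₁·V₂ / (2·√(V₂²−V₁²)).
√(V₂²−V₁²) = √(4792² − 1708²) = 4477.3 m/s.
h = 0.0189 s × 1708 × 4792 / (2 × 4477.3) = 17.28 m.

17.3 m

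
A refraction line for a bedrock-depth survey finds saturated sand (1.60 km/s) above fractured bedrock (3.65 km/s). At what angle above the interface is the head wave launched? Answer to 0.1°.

Critical incidence: sin θ_c = V₁/V₂ = 1.60/3.65 = 0.4384.
θ_c = arcsin 0.4384 = 26.00°.
Measured from the interface: 90° − 26.00° = 64.00°.

64.0°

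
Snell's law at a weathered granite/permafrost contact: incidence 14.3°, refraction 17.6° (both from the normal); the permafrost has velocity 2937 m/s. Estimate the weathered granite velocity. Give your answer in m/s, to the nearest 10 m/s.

2400 m/s

Snell's law: sin 14.3°/V₁ = sin 17.6°/V₂.
V₁ = V₂·sin 14.3°/sin 17.6° = 2937 × 0.8169 = 2399.17 m/s.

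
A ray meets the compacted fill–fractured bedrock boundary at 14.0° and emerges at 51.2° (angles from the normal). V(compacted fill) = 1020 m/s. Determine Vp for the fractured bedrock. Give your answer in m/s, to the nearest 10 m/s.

sin 14.0° = 0.2419; sin 51.2° = 0.7793.
V₂ = V₁·(sin θ₂/sin θ₁) = 1020·(0.7793/0.2419) = 3285.87 m/s.

3290 m/s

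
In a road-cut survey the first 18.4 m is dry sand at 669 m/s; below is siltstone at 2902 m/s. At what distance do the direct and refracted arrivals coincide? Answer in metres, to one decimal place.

46.5 m

θ_c = arcsin(669/2902) = 13.33°, so cos θ_c = 0.9731 and tᵢ = 2h cos θ_c/V₁ = 0.0535 s.
At crossover x/V₁ = x/V₂ + tᵢ ⇒ x = tᵢ/(1/V₁ − 1/V₂) = 0.05353/(1.4948e-03 − 3.4459e-04) = 46.54 m.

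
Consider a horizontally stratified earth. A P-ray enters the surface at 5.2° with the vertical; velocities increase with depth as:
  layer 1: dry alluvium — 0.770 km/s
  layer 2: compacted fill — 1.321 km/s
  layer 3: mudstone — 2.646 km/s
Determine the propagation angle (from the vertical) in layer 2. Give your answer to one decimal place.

Ray parameter p = sin 5.2° / 0.770 = 1.1770e-01 s/km.
sin θ_2 = p·V_2 = 1.1770e-01 × 1.321 = 0.1555.
θ_2 = 8.95° from the vertical.

8.9°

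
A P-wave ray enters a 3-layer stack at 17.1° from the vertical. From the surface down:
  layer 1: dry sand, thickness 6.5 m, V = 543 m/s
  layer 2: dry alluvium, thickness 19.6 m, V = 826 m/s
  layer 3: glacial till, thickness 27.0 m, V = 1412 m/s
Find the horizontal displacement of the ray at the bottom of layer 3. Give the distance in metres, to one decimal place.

43.8 m

p = sin θ₁/V₁ = sin 17.1°/543 = 5.4151e-04 s/m is conserved through the stack.
Layer 1: θ = 17.10°; offset = 6.5·tan 17.10° = 2.000 m.
Layer 2: sin θ = p·826 = 0.4473 → θ = 26.57°; offset = 19.6·tan 26.57° = 9.802 m.
Layer 3: sin θ = p·1412 = 0.7646 → θ = 49.87°; offset = 27.0·tan 49.87° = 32.032 m.
Total horizontal offset = 43.834 m.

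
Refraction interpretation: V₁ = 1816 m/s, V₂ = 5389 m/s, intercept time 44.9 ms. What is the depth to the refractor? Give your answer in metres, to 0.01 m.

θ_c = arcsin(1816/5389) = 19.69°; cos θ_c = 0.9415.
tᵢ = 2h cos θ_c/V₁ ⇒ h = tᵢ·V₁/(2 cos θ_c) = 0.0449·1816/(2·0.9415) = 43.30 m.

43.30 m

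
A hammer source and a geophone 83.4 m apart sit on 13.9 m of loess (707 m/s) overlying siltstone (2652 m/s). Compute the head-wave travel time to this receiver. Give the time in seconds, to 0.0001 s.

t = x/V₂ + 2h·√(V₂²−V₁²)/(V₁V₂).
√(V₂²−V₁²) = √(2652²−707²) = 2556.0 m/s; delay term = 2·13.9·2556.0/(707·2652) = 0.03790 s.
t = 83.4/2652 + 0.03790 = 0.06935 s.

0.0693 s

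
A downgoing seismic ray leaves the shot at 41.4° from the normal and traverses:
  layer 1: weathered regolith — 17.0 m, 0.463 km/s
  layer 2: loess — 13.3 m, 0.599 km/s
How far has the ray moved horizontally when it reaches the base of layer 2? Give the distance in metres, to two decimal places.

Apply Snell's law at each interface; in layer i the horizontal offset is hᵢ·tan θᵢ.
Layer 1: θ = 41.40°; offset = 17.0·tan 41.40° = 14.9875 m.
Layer 2: sin θ = 0.599·sin 41.4°/0.463 = 0.8556, θ = 58.82°; offset = 13.3·tan 58.82° = 21.9800 m.
Σ offsets = 36.9675 m.

36.97 m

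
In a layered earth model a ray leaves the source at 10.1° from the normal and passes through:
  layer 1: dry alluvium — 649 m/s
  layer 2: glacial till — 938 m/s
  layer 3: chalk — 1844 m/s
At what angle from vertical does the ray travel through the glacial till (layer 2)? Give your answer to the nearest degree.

Snell's law across each interface conserves sin θ / V, so sin θ_2 = V_2·sin θ₁/V₁.
sin θ_2 = 938 × sin 10.1° / 649 = 0.2535.
θ_2 = 14.68° from the vertical.

15°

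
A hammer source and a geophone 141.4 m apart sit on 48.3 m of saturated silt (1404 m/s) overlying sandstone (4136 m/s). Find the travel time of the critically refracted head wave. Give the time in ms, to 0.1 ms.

t = x/V₂ + 2h·√(V₂²−V₁²)/(V₁V₂).
√(V₂²−V₁²) = √(4136²−1404²) = 3890.4 m/s; delay term = 2·48.3·3890.4/(1404·4136) = 0.06472 s.
t = 141.4/4136 + 0.06472 = 0.09891 s.

98.9 ms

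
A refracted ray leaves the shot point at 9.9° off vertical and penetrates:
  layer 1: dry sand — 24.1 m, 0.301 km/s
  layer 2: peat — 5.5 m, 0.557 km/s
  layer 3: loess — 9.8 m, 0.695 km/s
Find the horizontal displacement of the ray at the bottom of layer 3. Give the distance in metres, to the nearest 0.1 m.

10.3 m

Apply Snell's law at each interface; in layer i the horizontal offset is hᵢ·tan θᵢ.
Layer 1: θ = 9.90°; offset = 24.1·tan 9.90° = 4.206 m.
Layer 2: sin θ = 0.557·sin 9.9°/0.301 = 0.3182, θ = 18.55°; offset = 5.5·tan 18.55° = 1.846 m.
Layer 3: sin θ = 0.695·sin 9.9°/0.301 = 0.3970, θ = 23.39°; offset = 9.8·tan 23.39° = 4.239 m.
Total horizontal offset = 10.291 m.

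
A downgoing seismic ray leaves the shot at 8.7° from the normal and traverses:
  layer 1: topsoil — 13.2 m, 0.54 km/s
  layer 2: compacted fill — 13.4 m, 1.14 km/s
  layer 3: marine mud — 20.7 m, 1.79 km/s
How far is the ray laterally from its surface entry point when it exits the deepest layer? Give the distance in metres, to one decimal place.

18.5 m

p = sin θ₁/V₁ = sin 8.7°/0.54 = 2.8011e-01 s/km is conserved through the stack.
Layer 1: θ = 8.70°; offset = 13.2·tan 8.70° = 2.020 m.
Layer 2: sin θ = p·1.14 = 0.3193 → θ = 18.62°; offset = 13.4·tan 18.62° = 4.515 m.
Layer 3: sin θ = p·1.79 = 0.5014 → θ = 30.09°; offset = 20.7·tan 30.09° = 11.996 m.
Summing the layer offsets gives 18.531 m.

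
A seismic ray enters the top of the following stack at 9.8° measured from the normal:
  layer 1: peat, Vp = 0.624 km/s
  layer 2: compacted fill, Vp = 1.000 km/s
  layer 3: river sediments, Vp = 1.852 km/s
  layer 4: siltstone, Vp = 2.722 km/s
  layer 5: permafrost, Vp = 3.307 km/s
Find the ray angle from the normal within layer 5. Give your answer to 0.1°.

Snell's law across each interface conserves sin θ / V, so sin θ_5 = V_5·sin θ₁/V₁.
sin θ_5 = 3.307 × sin 9.8° / 0.624 = 0.9021.
θ_5 = 64.43° from the vertical.

64.4°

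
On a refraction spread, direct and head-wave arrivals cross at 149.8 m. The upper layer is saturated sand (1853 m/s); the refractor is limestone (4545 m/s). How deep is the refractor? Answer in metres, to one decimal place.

48.6 m

h = (x_cross/2)·√((V₂−V₁)/(V₂+V₁)).
(V₂−V₁)/(V₂+V₁) = (4545−1853)/(4545+1853) = 0.4208; √ = 0.6487.
h = (149.8/2)·0.6487 = 48.58 m.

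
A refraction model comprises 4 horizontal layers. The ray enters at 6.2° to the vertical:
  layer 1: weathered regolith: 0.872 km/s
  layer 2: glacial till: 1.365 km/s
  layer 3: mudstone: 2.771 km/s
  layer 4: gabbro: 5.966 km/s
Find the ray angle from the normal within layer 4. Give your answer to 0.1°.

47.6°

Ray parameter p = sin 6.2° / 0.872 = 1.2385e-01 s/km.
sin θ_4 = p·V_4 = 1.2385e-01 × 5.966 = 0.7389.
θ_4 = arcsin 0.7389 = 47.64°.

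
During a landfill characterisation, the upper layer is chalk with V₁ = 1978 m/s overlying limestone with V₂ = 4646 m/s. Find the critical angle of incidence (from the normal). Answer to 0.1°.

Critical incidence: sin θ_c = V₁/V₂ = 1978/4646 = 0.4257.
θ_c = arcsin 0.4257 = 25.20°.

25.2°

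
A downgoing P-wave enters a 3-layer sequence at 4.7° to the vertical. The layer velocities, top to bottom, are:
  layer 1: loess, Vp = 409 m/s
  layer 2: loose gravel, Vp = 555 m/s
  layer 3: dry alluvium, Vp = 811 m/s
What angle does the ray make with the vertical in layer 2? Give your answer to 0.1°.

6.4°

Snell's law across each interface conserves sin θ / V, so sin θ_2 = V_2·sin θ₁/V₁.
sin θ_2 = 555 × sin 4.7° / 409 = 0.1112.
θ_2 = 6.38° from the vertical.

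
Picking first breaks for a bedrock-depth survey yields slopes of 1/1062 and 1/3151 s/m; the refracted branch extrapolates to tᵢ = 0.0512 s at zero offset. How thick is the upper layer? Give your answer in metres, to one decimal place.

θ_c = arcsin(1062/3151) = 19.70°; cos θ_c = 0.9415.
tᵢ = 2h cos θ_c/V₁ ⇒ h = tᵢ·V₁/(2 cos θ_c) = 0.0512·1062/(2·0.9415) = 28.88 m.

28.9 m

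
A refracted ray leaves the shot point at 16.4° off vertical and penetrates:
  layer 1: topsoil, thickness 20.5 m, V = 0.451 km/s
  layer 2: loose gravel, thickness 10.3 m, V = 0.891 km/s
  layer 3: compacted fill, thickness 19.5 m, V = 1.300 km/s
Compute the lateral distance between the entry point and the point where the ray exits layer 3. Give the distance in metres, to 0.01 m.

40.27 m

Apply Snell's law at each interface; in layer i the horizontal offset is hᵢ·tan θᵢ.
Layer 1: θ = 16.40°; offset = 20.5·tan 16.40° = 6.0335 m.
Layer 2: sin θ = 0.891·sin 16.4°/0.451 = 0.5578, θ = 33.90°; offset = 10.3·tan 33.90° = 6.9222 m.
Layer 3: sin θ = 1.300·sin 16.4°/0.451 = 0.8138, θ = 54.47°; offset = 19.5·tan 54.47° = 27.3110 m.
Summing the layer offsets gives 40.2668 m.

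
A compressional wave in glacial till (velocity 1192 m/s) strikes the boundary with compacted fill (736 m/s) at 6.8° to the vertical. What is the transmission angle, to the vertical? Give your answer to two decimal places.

sin θ₁/V₁ = sin θ₂/V₂ ⇒ sin θ₂ = 736·sin 6.8°/1192 = 736·0.1184/1192 = 0.0731.
θ₂ = sin⁻¹(0.0731) = 4.19° (from vertical).

4.19°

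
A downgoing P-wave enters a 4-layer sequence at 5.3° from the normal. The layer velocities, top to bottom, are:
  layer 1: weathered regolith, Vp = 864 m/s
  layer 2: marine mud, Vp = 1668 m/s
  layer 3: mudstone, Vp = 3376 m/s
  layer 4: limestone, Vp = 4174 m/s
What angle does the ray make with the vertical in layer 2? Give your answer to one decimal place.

10.3°

Ray parameter p = sin 5.3° / 864 = 1.0691e-04 s/m.
sin θ_2 = p·V_2 = 1.0691e-04 × 1668 = 0.1783.
θ_2 = arcsin 0.1783 = 10.27°.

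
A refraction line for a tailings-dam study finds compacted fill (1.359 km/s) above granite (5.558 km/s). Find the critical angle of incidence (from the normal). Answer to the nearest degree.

At critical incidence the refracted ray runs along the interface (θ₂ = 90°), so sin θ_c = V₁/V₂.
θ_c = arcsin(1.359/5.558) = arcsin 0.2445 = 14.15°.

14°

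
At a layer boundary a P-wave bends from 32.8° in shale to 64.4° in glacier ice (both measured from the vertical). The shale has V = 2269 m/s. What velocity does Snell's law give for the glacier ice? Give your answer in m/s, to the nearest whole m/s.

3777 m/s

sin 32.8° = 0.5417; sin 64.4° = 0.9018.
V₂ = V₁·(sin θ₂/sin θ₁) = 2269·(0.9018/0.5417) = 3777.42 m/s.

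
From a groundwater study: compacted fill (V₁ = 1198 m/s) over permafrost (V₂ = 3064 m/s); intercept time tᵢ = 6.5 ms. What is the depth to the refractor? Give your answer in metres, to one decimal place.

4.2 m

h = tᵢ·V₁·V₂ / (2·√(V₂²−V₁²)).
√(V₂²−V₁²) = √(3064² − 1198²) = 2820.1 m/s.
h = 0.0065 s × 1198 × 3064 / (2 × 2820.1) = 4.23 m.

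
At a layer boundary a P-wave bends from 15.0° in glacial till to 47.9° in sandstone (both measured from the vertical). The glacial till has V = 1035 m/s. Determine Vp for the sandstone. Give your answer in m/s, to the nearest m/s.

Snell's law: sin 15.0°/V₁ = sin 47.9°/V₂.
V₂ = V₁·sin 47.9°/sin 15.0° = 1035 × 2.8668 = 2967.11 m/s.

2967 m/s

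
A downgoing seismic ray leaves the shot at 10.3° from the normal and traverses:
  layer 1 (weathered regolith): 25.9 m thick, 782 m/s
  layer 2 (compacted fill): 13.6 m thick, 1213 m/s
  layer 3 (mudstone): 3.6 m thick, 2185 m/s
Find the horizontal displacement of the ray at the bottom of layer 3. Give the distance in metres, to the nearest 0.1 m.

10.7 m

p = sin θ₁/V₁ = sin 10.3°/782 = 2.2865e-04 s/m is conserved through the stack.
Layer 1: θ = 10.30°; offset = 25.9·tan 10.30° = 4.707 m.
Layer 2: sin θ = p·1213 = 0.2773 → θ = 16.10°; offset = 13.6·tan 16.10° = 3.926 m.
Layer 3: sin θ = p·2185 = 0.4996 → θ = 29.97°; offset = 3.6·tan 29.97° = 2.076 m.
Total horizontal offset = 10.709 m.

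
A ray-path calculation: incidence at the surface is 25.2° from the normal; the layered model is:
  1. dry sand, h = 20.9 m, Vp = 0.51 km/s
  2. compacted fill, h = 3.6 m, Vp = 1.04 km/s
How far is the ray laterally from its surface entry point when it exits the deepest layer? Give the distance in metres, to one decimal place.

16.1 m

Apply Snell's law at each interface; in layer i the horizontal offset is hᵢ·tan θᵢ.
Layer 1: θ = 25.20°; offset = 20.9·tan 25.20° = 9.835 m.
Layer 2: sin θ = 1.04·sin 25.2°/0.51 = 0.8683, θ = 60.26°; offset = 3.6·tan 60.26° = 6.300 m.
Total horizontal offset = 16.135 m.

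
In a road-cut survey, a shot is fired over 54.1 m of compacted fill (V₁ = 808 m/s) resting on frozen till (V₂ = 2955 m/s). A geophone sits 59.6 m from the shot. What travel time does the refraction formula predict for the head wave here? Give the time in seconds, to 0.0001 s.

θ_c = arcsin(V₁/V₂) = arcsin(808/2955) = 15.87°, cos θ_c = 0.9619.
Intercept time tᵢ = 2h cos θ_c / V₁ = 2·54.1·0.9619/808 = 0.12881 s.
t = x/V₂ + tᵢ = 59.6/2955 + 0.12881 = 0.14898 s.

0.1490 s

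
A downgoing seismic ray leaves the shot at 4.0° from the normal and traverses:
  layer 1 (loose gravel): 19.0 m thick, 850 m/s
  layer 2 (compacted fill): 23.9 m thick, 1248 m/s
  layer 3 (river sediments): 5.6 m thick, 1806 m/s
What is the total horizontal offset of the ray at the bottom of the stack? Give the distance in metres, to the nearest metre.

5 m

Apply Snell's law at each interface; in layer i the horizontal offset is hᵢ·tan θᵢ.
Layer 1: θ = 4.00°; offset = 19.0·tan 4.00° = 1.329 m.
Layer 2: sin θ = 1248·sin 4.0°/850 = 0.1024, θ = 5.88°; offset = 23.9·tan 5.88° = 2.461 m.
Layer 3: sin θ = 1806·sin 4.0°/850 = 0.1482, θ = 8.52°; offset = 5.6·tan 8.52° = 0.839 m.
Summing the layer offsets gives 4.629 m.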